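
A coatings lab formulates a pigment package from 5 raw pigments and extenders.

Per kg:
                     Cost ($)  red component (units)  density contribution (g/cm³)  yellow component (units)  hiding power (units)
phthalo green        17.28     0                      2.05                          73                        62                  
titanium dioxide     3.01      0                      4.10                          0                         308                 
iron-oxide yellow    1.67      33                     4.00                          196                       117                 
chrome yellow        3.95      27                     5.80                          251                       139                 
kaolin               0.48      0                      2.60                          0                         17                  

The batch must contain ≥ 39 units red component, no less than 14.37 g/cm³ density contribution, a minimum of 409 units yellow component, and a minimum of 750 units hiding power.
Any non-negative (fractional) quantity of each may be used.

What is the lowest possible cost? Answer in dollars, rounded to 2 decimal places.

$8.43

Set it up as a linear program. Let x1 = kg of phthalo green, x2 = kg of titanium dioxide, x3 = kg of iron-oxide yellow, x4 = kg of chrome yellow, x5 = kg of kaolin.
Minimise 17.28x1 + 3.01x2 + 1.67x3 + 3.95x4 + 0.48x5 s.t.:
  33x3 + 27x4 ≥ 39   (red component)
  2.05x1 + 4.1x2 + 4x3 + 5.8x4 + 2.6x5 ≥ 14.37   (density contribution)
  73x1 + 196x3 + 251x4 ≥ 409   (yellow component)
  62x1 + 308x2 + 117x3 + 139x4 + 17x5 ≥ 750   (hiding power)
  x1, x2, x3, x4, x5 ≥ 0.
The minimum-cost mix takes nothing from phthalo green, chrome yellow, kaolin — only titanium dioxide, iron-oxide yellow. The yellow component and hiding power requirements are met with equality.
Optimal quantities: titanium dioxide = 1.642 kg, iron-oxide yellow = 2.087 kg.
Total cost: 3.01·1.642 + 1.67·2.087 = 8.4277.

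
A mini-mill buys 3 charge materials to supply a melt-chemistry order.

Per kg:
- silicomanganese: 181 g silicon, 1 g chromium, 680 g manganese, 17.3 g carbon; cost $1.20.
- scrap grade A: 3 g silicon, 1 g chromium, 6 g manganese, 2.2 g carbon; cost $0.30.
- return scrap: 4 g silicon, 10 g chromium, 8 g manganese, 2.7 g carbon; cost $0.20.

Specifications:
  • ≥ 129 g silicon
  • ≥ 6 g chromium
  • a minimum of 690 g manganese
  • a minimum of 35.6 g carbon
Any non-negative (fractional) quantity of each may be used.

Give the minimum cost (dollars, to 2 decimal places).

$2.47

Let x1 = kg of silicomanganese, x2 = kg of scrap grade A, x3 = kg of return scrap.
min 1.2x1 + 0.3x2 + 0.2x3 with:
  181x1 + 3x2 + 4x3 ≥ 129   (silicon)
  1x1 + 1x2 + 10x3 ≥ 6   (chromium)
  680x1 + 6x2 + 8x3 ≥ 690   (manganese)
  17.3x1 + 2.2x2 + 2.7x3 ≥ 35.6   (carbon)
  x1, x2, x3 ≥ 0.
The optimal basis is {silicomanganese, return scrap}; scrap grade A drops out. There the chromium and carbon constraints are tight.
That vertex is x1 = 1.995, x3 = 0.4005.
Cost = 1.2·1.995 + 0.2·0.4005 = 2.4741.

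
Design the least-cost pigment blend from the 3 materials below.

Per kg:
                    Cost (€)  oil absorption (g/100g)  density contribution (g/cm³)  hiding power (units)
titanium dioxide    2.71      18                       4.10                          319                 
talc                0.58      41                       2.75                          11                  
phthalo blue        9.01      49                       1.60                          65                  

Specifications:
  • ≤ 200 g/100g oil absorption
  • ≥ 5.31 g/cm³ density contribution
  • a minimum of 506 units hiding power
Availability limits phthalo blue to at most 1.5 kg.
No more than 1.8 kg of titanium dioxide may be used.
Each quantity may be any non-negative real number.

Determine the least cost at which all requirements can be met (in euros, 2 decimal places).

Treat it as an LP. Let x1 = kg of titanium dioxide, x2 = kg of talc, x3 = kg of phthalo blue.
min 2.71x1 + 0.58x2 + 9.01x3 subject to:
  18x1 + 41x2 + 49x3 ≤ 200   (oil absorption)
  4.1x1 + 2.75x2 + 1.6x3 ≥ 5.31   (density contribution)
  319x1 + 11x2 + 65x3 ≥ 506   (hiding power)
  x3 ≤ 1.5
  x1 ≤ 1.8
  x1, x2, x3 ≥ 0.
The minimum-cost mix takes nothing from talc, phthalo blue — only titanium dioxide. There the hiding power constraint is tight.
Solving gives x1 = 1.586.
Cost = 2.71·1.586 = 4.2981.

€4.30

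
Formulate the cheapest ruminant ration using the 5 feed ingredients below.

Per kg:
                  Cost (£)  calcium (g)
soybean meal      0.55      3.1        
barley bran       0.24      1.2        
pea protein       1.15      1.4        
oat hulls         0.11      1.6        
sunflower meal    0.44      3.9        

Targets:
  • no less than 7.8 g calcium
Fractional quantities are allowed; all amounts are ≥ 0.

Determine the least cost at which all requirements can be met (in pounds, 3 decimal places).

Treat it as an LP. Let x1 = kg of soybean meal, x2 = kg of barley bran, x3 = kg of pea protein, x4 = kg of oat hulls, x5 = kg of sunflower meal.
Minimise 0.55x1 + 0.24x2 + 1.15x3 + 0.11x4 + 0.44x5 with:
  3.1x1 + 1.2x2 + 1.4x3 + 1.6x4 + 3.9x5 ≥ 7.8   (calcium)
  x1, x2, x3, x4, x5 ≥ 0.
The minimum-cost mix takes nothing from soybean meal, barley bran, pea protein, sunflower meal — only oat hulls. The calcium requirement is met with equality.
Solving gives x4 = 4.875.
Objective = 0.11·4.875 = 0.53625.

£0.536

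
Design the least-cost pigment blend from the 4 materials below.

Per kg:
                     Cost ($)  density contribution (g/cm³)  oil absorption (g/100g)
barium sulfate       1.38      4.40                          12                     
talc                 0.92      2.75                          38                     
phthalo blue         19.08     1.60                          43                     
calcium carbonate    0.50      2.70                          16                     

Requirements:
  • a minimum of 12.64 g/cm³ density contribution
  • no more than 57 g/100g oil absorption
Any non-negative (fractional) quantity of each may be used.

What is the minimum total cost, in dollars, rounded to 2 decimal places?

Let x1 = kg of barium sulfate, x2 = kg of talc, x3 = kg of phthalo blue, x4 = kg of calcium carbonate.
Minimize 1.38x1 + 0.92x2 + 19.08x3 + 0.5x4 s.t.:
  4.4x1 + 2.75x2 + 1.6x3 + 2.7x4 ≥ 12.64   (density contribution)
  12x1 + 38x2 + 43x3 + 16x4 ≤ 57   (oil absorption)
  x1, x2, x3, x4 ≥ 0.
The cheapest feasible vertex uses only barium sulfate, calcium carbonate; talc, phthalo blue are not used. The density contribution and oil absorption requirements are met with equality.
Solving gives x1 = 1.272, x4 = 2.608.
Total cost: 1.38·1.272 + 0.5·2.608 = 3.0594.

$3.06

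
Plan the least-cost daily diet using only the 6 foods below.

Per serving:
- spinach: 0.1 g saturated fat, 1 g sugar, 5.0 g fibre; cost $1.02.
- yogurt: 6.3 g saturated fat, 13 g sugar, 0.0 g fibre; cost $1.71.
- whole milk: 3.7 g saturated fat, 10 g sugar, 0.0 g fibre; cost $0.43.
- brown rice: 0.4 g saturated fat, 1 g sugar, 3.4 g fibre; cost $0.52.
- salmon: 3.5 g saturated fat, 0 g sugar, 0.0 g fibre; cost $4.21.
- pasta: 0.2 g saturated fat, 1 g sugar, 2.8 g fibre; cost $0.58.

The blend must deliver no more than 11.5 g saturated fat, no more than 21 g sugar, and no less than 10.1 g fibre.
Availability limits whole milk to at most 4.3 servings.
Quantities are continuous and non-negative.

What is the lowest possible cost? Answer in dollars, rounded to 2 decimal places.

$1.54

This is a linear program. Let x1 = servings of spinach, x2 = servings of yogurt, x3 = servings of whole milk, x4 = servings of brown rice, x5 = servings of salmon, x6 = servings of pasta.
Minimise 1.02x1 + 1.71x2 + 0.43x3 + 0.52x4 + 4.21x5 + 0.58x6 with:
  0.1x1 + 6.3x2 + 3.7x3 + 0.4x4 + 3.5x5 + 0.2x6 ≤ 11.5   (saturated fat)
  1x1 + 13x2 + 10x3 + 1x4 + 1x6 ≤ 21   (sugar)
  5x1 + 3.4x4 + 2.8x6 ≥ 10.1   (fibre)
  x3 ≤ 4.3
  x1, x2, x3, x4, x5, x6 ≥ 0.
The cheapest feasible vertex uses only brown rice; spinach, yogurt, whole milk, salmon, pasta are not used. There the fibre constraint is tight.
Solving gives x4 = 2.971.
Cost = 0.52·2.971 = 1.5449.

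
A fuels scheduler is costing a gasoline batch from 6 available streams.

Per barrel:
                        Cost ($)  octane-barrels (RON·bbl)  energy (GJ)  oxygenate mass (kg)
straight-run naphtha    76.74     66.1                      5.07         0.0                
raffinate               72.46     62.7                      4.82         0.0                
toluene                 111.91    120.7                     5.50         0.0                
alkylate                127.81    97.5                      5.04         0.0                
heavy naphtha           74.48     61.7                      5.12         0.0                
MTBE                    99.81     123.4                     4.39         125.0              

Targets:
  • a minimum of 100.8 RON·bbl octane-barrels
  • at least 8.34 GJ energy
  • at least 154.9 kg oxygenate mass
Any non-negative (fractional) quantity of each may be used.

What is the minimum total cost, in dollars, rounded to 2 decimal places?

Treat it as an LP. Let x1 = barrels of straight-run naphtha, x2 = barrels of raffinate, x3 = barrels of toluene, x4 = barrels of alkylate, x5 = barrels of heavy naphtha, x6 = barrels of MTBE.
min 76.74x1 + 72.46x2 + 111.91x3 + 127.81x4 + 74.48x5 + 99.81x6 with:
  66.1x1 + 62.7x2 + 120.7x3 + 97.5x4 + 61.7x5 + 123.4x6 ≥ 100.8   (octane-barrels)
  5.07x1 + 4.82x2 + 5.5x3 + 5.04x4 + 5.12x5 + 4.39x6 ≥ 8.34   (energy)
  125x6 ≥ 154.9   (oxygenate mass)
  x1, x2, x3, x4, x5, x6 ≥ 0.
The optimal basis is {heavy naphtha, MTBE}; straight-run naphtha, raffinate, toluene, alkylate drop out. The energy and oxygenate mass requirements are met with equality.
Solving gives x5 = 0.56639, x6 = 1.2392.
Total cost: 74.48·0.56639 + 99.81·1.2392 = 165.8693.

$165.87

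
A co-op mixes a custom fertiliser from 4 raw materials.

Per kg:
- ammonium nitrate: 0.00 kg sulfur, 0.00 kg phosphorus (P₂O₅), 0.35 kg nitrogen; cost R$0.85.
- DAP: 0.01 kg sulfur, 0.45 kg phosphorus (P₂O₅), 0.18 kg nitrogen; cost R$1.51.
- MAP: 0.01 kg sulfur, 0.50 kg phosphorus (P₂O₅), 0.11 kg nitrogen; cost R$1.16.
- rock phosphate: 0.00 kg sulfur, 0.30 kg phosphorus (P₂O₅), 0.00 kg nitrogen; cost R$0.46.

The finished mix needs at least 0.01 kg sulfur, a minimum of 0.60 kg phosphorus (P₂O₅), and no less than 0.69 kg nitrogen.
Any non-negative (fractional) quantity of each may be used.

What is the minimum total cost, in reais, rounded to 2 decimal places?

R$2.72

Treat it as an LP. Let x1 = kg of ammonium nitrate, x2 = kg of DAP, x3 = kg of MAP, x4 = kg of rock phosphate.
Minimize 0.85x1 + 1.51x2 + 1.16x3 + 0.46x4 s.t.:
  0.01x2 + 0.01x3 ≥ 0.01   (sulfur)
  0.45x2 + 0.5x3 + 0.3x4 ≥ 0.6   (phosphorus (P₂O₅))
  0.35x1 + 0.18x2 + 0.11x3 ≥ 0.69   (nitrogen)
  x1, x2, x3, x4 ≥ 0.
The optimal basis is {ammonium nitrate, MAP, rock phosphate}; DAP drops out. The sulfur, phosphorus (P₂O₅), nitrogen requirements are met with equality.
That vertex is x1 = 1.657, x3 = 1, x4 = 0.3333.
Cost = 0.85·1.657 + 1.16·1 + 0.46·0.3333 = 2.7218.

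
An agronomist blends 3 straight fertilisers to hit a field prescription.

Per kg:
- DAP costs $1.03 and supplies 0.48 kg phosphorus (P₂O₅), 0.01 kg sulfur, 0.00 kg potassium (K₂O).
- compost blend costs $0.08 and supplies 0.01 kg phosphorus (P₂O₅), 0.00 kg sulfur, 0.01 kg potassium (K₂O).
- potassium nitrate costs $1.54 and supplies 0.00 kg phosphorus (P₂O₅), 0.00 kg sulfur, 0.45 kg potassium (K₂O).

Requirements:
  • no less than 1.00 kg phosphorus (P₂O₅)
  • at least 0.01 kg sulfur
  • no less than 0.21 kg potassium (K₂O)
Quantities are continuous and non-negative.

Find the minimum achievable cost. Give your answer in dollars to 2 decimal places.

Let x1 = kg of DAP, x2 = kg of compost blend, x3 = kg of potassium nitrate.
Minimize 1.03x1 + 0.08x2 + 1.54x3 s.t.:
  0.48x1 + 0.01x2 ≥ 1   (phosphorus (P₂O₅))
  0.01x1 ≥ 0.01   (sulfur)
  0.01x2 + 0.45x3 ≥ 0.21   (potassium (K₂O))
  x1, x2, x3 ≥ 0.
The minimum-cost mix takes nothing from compost blend — only DAP, potassium nitrate. There the phosphorus (P₂O₅) and potassium (K₂O) constraints are tight.
Optimal quantities: DAP = 2.083 kg, potassium nitrate = 0.4667 kg.
Hence cost = 1.03·2.083 + 1.54·0.4667 = $2.8642.

$2.86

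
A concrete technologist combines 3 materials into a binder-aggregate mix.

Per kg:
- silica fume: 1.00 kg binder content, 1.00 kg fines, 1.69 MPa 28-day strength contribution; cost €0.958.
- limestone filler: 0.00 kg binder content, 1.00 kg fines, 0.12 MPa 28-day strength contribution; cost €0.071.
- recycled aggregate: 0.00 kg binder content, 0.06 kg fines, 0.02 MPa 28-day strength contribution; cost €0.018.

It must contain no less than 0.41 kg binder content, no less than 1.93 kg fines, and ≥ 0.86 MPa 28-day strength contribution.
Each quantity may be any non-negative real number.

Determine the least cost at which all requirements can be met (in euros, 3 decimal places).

Let x1 = kg of silica fume, x2 = kg of limestone filler, x3 = kg of recycled aggregate.
min 0.958x1 + 0.071x2 + 0.018x3 with:
  1x1 ≥ 0.41   (binder content)
  1x1 + 1x2 + 0.06x3 ≥ 1.93   (fines)
  1.69x1 + 0.12x2 + 0.02x3 ≥ 0.86   (28-day strength contribution)
  x1, x2, x3 ≥ 0.
At the optimum only silica fume, limestone filler are positive (recycled aggregate = 0). The binder content and fines requirements are met with equality.
That vertex is x1 = 0.41, x2 = 1.52.
Hence cost = 0.958·0.41 + 0.071·1.52 = €0.50070.

€0.501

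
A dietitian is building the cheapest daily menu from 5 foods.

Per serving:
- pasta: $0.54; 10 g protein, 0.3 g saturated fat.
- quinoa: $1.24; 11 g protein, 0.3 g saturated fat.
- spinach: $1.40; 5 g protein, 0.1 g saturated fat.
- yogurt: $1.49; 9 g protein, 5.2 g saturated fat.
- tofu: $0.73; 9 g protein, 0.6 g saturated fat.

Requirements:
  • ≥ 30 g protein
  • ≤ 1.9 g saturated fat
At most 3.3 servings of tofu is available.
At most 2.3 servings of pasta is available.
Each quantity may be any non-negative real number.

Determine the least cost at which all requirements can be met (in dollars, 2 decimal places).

This is a linear program. Let x1 = servings of pasta, x2 = servings of quinoa, x3 = servings of spinach, x4 = servings of yogurt, x5 = servings of tofu.
Minimise 0.54x1 + 1.24x2 + 1.4x3 + 1.49x4 + 0.73x5 with:
  10x1 + 11x2 + 5x3 + 9x4 + 9x5 ≥ 30   (protein)
  0.3x1 + 0.3x2 + 0.1x3 + 5.2x4 + 0.6x5 ≤ 1.9   (saturated fat)
  x5 ≤ 3.3
  x1 ≤ 2.3
  x1, x2, x3, x4, x5 ≥ 0.
The optimal basis is {pasta, tofu}; quinoa, spinach, yogurt drop out. The protein and the pasta cap requirements are met with equality.
So pasta = 2.3 servings, tofu = 0.7778 servings.
Hence cost = 0.54·2.3 + 0.73·0.7778 = $1.8098.

$1.81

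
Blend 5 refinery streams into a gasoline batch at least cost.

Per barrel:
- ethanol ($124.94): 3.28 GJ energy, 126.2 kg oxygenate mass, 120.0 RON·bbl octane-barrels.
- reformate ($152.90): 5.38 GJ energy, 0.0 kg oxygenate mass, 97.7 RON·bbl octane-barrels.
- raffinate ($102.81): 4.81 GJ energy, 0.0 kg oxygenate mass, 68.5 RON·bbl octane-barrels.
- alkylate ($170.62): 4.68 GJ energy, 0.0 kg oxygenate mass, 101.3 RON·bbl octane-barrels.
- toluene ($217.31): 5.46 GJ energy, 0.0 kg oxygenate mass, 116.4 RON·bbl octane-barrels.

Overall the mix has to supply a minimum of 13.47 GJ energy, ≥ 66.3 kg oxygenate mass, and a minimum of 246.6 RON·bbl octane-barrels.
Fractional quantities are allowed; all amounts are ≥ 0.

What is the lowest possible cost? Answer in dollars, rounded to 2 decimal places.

This is a linear program. Let x1 = barrels of ethanol, x2 = barrels of reformate, x3 = barrels of raffinate, x4 = barrels of alkylate, x5 = barrels of toluene.
Minimise 124.94x1 + 152.9x2 + 102.81x3 + 170.62x4 + 217.31x5 subject to:
  3.28x1 + 5.38x2 + 4.81x3 + 4.68x4 + 5.46x5 ≥ 13.47   (energy)
  126.2x1 ≥ 66.3   (oxygenate mass)
  120x1 + 97.7x2 + 68.5x3 + 101.3x4 + 116.4x5 ≥ 246.6   (octane-barrels)
  x1, x2, x3, x4, x5 ≥ 0.
At the optimum only ethanol, raffinate are positive (reformate, alkylate, toluene = 0). The energy and octane-barrels requirements are met with equality.
Optimal quantities: ethanol = 0.74734 barrels, raffinate = 2.2908 barrels.
Hence cost = 124.94·0.74734 + 102.81·2.2908 = $328.8898.

$328.89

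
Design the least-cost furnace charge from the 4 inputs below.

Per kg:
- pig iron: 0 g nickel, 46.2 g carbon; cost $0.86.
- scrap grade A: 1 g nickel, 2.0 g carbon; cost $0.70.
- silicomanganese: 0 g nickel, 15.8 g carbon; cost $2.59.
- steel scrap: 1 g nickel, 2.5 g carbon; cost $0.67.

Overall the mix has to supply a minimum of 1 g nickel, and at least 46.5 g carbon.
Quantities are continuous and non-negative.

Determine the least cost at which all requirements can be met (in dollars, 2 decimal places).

$1.49

Let x1 = kg of pig iron, x2 = kg of scrap grade A, x3 = kg of silicomanganese, x4 = kg of steel scrap.
min 0.86x1 + 0.7x2 + 2.59x3 + 0.67x4 s.t.:
  1x2 + 1x4 ≥ 1   (nickel)
  46.2x1 + 2x2 + 15.8x3 + 2.5x4 ≥ 46.5   (carbon)
  x1, x2, x3, x4 ≥ 0.
At the optimum only pig iron, steel scrap are positive (scrap grade A, silicomanganese = 0). The nickel and carbon requirements are met with equality.
So pig iron = 0.9524 kg, steel scrap = 1 kg.
Cost = 0.86·0.9524 + 0.67·1 = 1.4891.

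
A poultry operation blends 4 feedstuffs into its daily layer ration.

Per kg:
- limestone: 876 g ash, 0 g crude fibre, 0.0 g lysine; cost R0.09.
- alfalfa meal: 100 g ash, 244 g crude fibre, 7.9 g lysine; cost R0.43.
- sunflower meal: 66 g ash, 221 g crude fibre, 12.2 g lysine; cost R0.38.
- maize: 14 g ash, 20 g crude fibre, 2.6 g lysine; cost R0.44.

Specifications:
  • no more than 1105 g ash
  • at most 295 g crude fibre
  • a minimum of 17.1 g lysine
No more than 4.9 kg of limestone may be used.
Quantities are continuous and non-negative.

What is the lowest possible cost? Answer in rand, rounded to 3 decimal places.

Treat it as an LP. Let x1 = kg of limestone, x2 = kg of alfalfa meal, x3 = kg of sunflower meal, x4 = kg of maize.
Minimise 0.09x1 + 0.43x2 + 0.38x3 + 0.44x4 with:
  876x1 + 100x2 + 66x3 + 14x4 ≤ 1105   (ash)
  244x2 + 221x3 + 20x4 ≤ 295   (crude fibre)
  7.9x2 + 12.2x3 + 2.6x4 ≥ 17.1   (lysine)
  x1 ≤ 4.9
  x1, x2, x3, x4 ≥ 0.
The minimum-cost mix takes nothing from limestone, alfalfa meal — only sunflower meal, maize. Binding constraints: crude fibre and lysine.
Optimal quantities: sunflower meal = 1.286 kg, maize = 0.5448 kg.
Objective = 0.38·1.286 + 0.44·0.5448 = 0.72839.

R0.728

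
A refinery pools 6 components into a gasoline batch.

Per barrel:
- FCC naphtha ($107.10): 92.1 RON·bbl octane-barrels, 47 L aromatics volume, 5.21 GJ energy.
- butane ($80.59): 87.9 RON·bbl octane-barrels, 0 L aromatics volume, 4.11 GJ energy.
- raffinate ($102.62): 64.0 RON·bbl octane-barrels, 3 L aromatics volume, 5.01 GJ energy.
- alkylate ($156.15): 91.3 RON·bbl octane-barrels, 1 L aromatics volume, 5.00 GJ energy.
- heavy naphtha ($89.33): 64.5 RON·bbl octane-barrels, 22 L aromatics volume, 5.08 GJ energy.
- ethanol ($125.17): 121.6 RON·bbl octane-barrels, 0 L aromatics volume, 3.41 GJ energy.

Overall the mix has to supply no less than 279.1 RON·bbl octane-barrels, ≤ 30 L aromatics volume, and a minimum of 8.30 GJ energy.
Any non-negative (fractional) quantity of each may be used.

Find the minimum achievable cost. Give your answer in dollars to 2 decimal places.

$255.89

Let x1 = barrels of FCC naphtha, x2 = barrels of butane, x3 = barrels of raffinate, x4 = barrels of alkylate, x5 = barrels of heavy naphtha, x6 = barrels of ethanol.
Minimise 107.1x1 + 80.59x2 + 102.62x3 + 156.15x4 + 89.33x5 + 125.17x6 subject to:
  92.1x1 + 87.9x2 + 64x3 + 91.3x4 + 64.5x5 + 121.6x6 ≥ 279.1   (octane-barrels)
  47x1 + 3x3 + 1x4 + 22x5 ≤ 30   (aromatics volume)
  5.21x1 + 4.11x2 + 5.01x3 + 5x4 + 5.08x5 + 3.41x6 ≥ 8.3   (energy)
  x1, x2, x3, x4, x5, x6 ≥ 0.
The cheapest feasible vertex uses only butane; FCC naphtha, raffinate, alkylate, heavy naphtha, ethanol are not used. The octane-barrels requirement is met with equality.
That vertex is x2 = 3.1752.
Total cost: 80.59·3.1752 = 255.8894.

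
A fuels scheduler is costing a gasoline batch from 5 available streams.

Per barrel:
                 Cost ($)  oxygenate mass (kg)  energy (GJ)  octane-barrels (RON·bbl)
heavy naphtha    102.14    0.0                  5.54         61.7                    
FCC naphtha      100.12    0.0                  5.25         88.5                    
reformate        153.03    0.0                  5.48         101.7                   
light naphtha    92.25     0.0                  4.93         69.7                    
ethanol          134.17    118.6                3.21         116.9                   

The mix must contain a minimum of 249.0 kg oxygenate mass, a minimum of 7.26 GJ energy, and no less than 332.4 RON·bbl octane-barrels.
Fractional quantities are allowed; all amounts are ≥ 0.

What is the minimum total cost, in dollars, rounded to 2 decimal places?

Let x1 = barrels of heavy naphtha, x2 = barrels of FCC naphtha, x3 = barrels of reformate, x4 = barrels of light naphtha, x5 = barrels of ethanol.
Minimize 102.14x1 + 100.12x2 + 153.03x3 + 92.25x4 + 134.17x5 s.t.:
  118.6x5 ≥ 249   (oxygenate mass)
  5.54x1 + 5.25x2 + 5.48x3 + 4.93x4 + 3.21x5 ≥ 7.26   (energy)
  61.7x1 + 88.5x2 + 101.7x3 + 69.7x4 + 116.9x5 ≥ 332.4   (octane-barrels)
  x1, x2, x3, x4, x5 ≥ 0.
At the optimum only FCC naphtha, ethanol are positive (heavy naphtha, reformate, light naphtha = 0). The oxygenate mass and octane-barrels requirements are met with equality.
So FCC naphtha = 0.9827 barrels, ethanol = 2.0995 barrels.
Objective = 100.12·0.9827 + 134.17·2.0995 = 380.0778.

$380.08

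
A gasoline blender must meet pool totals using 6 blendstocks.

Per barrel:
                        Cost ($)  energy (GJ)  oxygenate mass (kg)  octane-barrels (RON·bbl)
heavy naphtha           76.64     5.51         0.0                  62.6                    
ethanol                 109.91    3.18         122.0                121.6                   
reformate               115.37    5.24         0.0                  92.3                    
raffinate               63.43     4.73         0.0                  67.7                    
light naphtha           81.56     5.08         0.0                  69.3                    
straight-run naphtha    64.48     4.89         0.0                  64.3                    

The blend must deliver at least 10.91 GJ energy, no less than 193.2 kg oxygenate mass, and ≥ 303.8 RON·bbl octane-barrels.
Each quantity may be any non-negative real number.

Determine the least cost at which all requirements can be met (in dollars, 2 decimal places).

Set it up as a linear program. Let x1 = barrels of heavy naphtha, x2 = barrels of ethanol, x3 = barrels of reformate, x4 = barrels of raffinate, x5 = barrels of light naphtha, x6 = barrels of straight-run naphtha.
Minimize 76.64x1 + 109.91x2 + 115.37x3 + 63.43x4 + 81.56x5 + 64.48x6 with:
  5.51x1 + 3.18x2 + 5.24x3 + 4.73x4 + 5.08x5 + 4.89x6 ≥ 10.91   (energy)
  122x2 ≥ 193.2   (oxygenate mass)
  62.6x1 + 121.6x2 + 92.3x3 + 67.7x4 + 69.3x5 + 64.3x6 ≥ 303.8   (octane-barrels)
  x1, x2, x3, x4, x5, x6 ≥ 0.
The optimal basis is {ethanol, raffinate}; heavy naphtha, reformate, light naphtha, straight-run naphtha drop out. There the energy and octane-barrels constraints are tight.
Solving gives x2 = 1.94054, x4 = 1.00192.
Cost = 109.91·1.94054 + 63.43·1.00192 = 276.8365.

$276.84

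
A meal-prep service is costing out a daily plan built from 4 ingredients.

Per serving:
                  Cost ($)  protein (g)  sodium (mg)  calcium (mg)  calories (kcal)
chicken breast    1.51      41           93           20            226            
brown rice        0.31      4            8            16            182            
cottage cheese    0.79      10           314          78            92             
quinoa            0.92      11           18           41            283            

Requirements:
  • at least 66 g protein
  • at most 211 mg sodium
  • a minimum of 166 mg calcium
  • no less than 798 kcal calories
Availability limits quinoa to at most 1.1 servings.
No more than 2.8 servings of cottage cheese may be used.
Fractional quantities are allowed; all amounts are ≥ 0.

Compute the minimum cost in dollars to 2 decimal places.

Treat it as an LP. Let x1 = servings of chicken breast, x2 = servings of brown rice, x3 = servings of cottage cheese, x4 = servings of quinoa.
min 1.51x1 + 0.31x2 + 0.79x3 + 0.92x4 s.t.:
  41x1 + 4x2 + 10x3 + 11x4 ≥ 66   (protein)
  93x1 + 8x2 + 314x3 + 18x4 ≤ 211   (sodium)
  20x1 + 16x2 + 78x3 + 41x4 ≥ 166   (calcium)
  226x1 + 182x2 + 92x3 + 283x4 ≥ 798   (calories)
  x4 ≤ 1.1
  x3 ≤ 2.8
  x1, x2, x3, x4 ≥ 0.
At the optimum only chicken breast, brown rice, cottage cheese are positive (quinoa = 0). Binding constraints: protein, sodium, calcium.
So chicken breast = 0.7441 servings, brown rice = 8.271 servings, cottage cheese = 0.2409 servings.
Objective = 1.51·0.7441 + 0.31·8.271 + 0.79·0.2409 = 3.8779.

$3.88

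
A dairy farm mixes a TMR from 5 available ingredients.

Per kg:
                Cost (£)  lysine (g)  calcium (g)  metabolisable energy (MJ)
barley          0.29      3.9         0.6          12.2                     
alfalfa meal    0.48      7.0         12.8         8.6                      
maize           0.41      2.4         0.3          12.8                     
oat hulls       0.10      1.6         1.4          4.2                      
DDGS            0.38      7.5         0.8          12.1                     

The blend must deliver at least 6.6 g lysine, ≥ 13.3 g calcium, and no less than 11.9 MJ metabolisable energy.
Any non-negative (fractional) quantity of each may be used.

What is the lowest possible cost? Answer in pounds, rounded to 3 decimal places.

Set it up as a linear program. Let x1 = kg of barley, x2 = kg of alfalfa meal, x3 = kg of maize, x4 = kg of oat hulls, x5 = kg of DDGS.
min 0.29x1 + 0.48x2 + 0.41x3 + 0.1x4 + 0.38x5 subject to:
  3.9x1 + 7x2 + 2.4x3 + 1.6x4 + 7.5x5 ≥ 6.6   (lysine)
  0.6x1 + 12.8x2 + 0.3x3 + 1.4x4 + 0.8x5 ≥ 13.3   (calcium)
  12.2x1 + 8.6x2 + 12.8x3 + 4.2x4 + 12.1x5 ≥ 11.9   (metabolisable energy)
  x1, x2, x3, x4, x5 ≥ 0.
The minimum-cost mix takes nothing from barley, maize, DDGS — only alfalfa meal, oat hulls. The calcium and metabolisable energy requirements are met with equality.
Solving gives x2 = 0.9396, x4 = 0.9094.
Total cost: 0.48·0.9396 + 0.1·0.9094 = 0.54195.

£0.542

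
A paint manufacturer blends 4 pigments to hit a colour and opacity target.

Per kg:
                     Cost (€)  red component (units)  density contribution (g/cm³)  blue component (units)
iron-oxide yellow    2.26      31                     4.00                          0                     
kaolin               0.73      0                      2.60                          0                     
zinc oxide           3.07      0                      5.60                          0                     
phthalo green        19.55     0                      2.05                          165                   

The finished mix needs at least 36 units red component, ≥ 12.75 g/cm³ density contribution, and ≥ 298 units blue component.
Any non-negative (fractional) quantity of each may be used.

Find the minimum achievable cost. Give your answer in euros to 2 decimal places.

Set it up as a linear program. Let x1 = kg of iron-oxide yellow, x2 = kg of kaolin, x3 = kg of zinc oxide, x4 = kg of phthalo green.
Minimize 2.26x1 + 0.73x2 + 3.07x3 + 19.55x4 subject to:
  31x1 ≥ 36   (red component)
  4x1 + 2.6x2 + 5.6x3 + 2.05x4 ≥ 12.75   (density contribution)
  165x4 ≥ 298   (blue component)
  x1, x2, x3, x4 ≥ 0.
The optimal basis is {iron-oxide yellow, kaolin, phthalo green}; zinc oxide drops out. There the red component, density contribution, blue component constraints are tight.
So iron-oxide yellow = 1.161 kg, kaolin = 1.693 kg, phthalo green = 1.806 kg.
Cost = 2.26·1.161 + 0.73·1.693 + 19.55·1.806 = 39.1671.

€39.17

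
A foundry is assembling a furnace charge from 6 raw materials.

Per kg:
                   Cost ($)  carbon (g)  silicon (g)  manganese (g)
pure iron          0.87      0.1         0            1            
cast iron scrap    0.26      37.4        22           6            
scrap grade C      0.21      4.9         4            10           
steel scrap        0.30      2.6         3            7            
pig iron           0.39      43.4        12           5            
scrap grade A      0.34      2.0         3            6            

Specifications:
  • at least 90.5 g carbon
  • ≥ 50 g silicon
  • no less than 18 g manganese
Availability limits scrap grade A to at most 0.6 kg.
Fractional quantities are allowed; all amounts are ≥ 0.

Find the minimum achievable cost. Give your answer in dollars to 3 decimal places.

$0.696

This is a linear program. Let x1 = kg of pure iron, x2 = kg of cast iron scrap, x3 = kg of scrap grade C, x4 = kg of steel scrap, x5 = kg of pig iron, x6 = kg of scrap grade A.
min 0.87x1 + 0.26x2 + 0.21x3 + 0.3x4 + 0.39x5 + 0.34x6 subject to:
  0.1x1 + 37.4x2 + 4.9x3 + 2.6x4 + 43.4x5 + 2x6 ≥ 90.5   (carbon)
  22x2 + 4x3 + 3x4 + 12x5 + 3x6 ≥ 50   (silicon)
  1x1 + 6x2 + 10x3 + 7x4 + 5x5 + 6x6 ≥ 18   (manganese)
  x6 ≤ 0.6
  x1, x2, x3, x4, x5, x6 ≥ 0.
The optimal basis is {cast iron scrap, scrap grade C}; pure iron, steel scrap, pig iron, scrap grade A drop out. There the carbon and manganese constraints are tight.
So cast iron scrap = 2.37 kg, scrap grade C = 0.3778 kg.
Hence cost = 0.26·2.37 + 0.21·0.3778 = $0.69554.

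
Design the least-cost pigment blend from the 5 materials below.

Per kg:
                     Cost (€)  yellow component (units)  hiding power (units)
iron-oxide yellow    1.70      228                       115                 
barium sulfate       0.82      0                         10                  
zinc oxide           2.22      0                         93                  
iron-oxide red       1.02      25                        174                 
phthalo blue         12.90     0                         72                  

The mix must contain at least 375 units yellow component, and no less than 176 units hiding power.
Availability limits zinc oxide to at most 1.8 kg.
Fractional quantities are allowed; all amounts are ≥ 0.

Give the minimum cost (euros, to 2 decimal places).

€2.80

Let x1 = kg of iron-oxide yellow, x2 = kg of barium sulfate, x3 = kg of zinc oxide, x4 = kg of iron-oxide red, x5 = kg of phthalo blue.
Minimize 1.7x1 + 0.82x2 + 2.22x3 + 1.02x4 + 12.9x5 s.t.:
  228x1 + 25x4 ≥ 375   (yellow component)
  115x1 + 10x2 + 93x3 + 174x4 + 72x5 ≥ 176   (hiding power)
  x3 ≤ 1.8
  x1, x2, x3, x4, x5 ≥ 0.
The cheapest feasible vertex uses only iron-oxide yellow; barium sulfate, zinc oxide, iron-oxide red, phthalo blue are not used. Binding constraint: yellow component.
That vertex is x1 = 1.645.
Hence cost = 1.7·1.645 = €2.7965.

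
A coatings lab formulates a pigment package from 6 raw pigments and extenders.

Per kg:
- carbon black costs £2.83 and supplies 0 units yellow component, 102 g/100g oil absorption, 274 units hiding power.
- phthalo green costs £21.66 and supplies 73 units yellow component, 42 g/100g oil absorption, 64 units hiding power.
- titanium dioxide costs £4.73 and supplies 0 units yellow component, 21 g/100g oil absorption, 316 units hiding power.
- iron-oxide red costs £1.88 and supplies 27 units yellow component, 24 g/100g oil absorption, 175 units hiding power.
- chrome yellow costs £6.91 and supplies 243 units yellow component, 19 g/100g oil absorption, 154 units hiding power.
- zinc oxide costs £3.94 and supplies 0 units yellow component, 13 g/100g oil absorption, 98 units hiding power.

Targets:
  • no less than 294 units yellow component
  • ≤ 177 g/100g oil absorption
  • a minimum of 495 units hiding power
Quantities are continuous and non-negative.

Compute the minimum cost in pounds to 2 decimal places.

£10.53

Treat it as an LP. Let x1 = kg of carbon black, x2 = kg of phthalo green, x3 = kg of titanium dioxide, x4 = kg of iron-oxide red, x5 = kg of chrome yellow, x6 = kg of zinc oxide.
Minimise 2.83x1 + 21.66x2 + 4.73x3 + 1.88x4 + 6.91x5 + 3.94x6 subject to:
  73x2 + 27x4 + 243x5 ≥ 294   (yellow component)
  102x1 + 42x2 + 21x3 + 24x4 + 19x5 + 13x6 ≤ 177   (oil absorption)
  274x1 + 64x2 + 316x3 + 175x4 + 154x5 + 98x6 ≥ 495   (hiding power)
  x1, x2, x3, x4, x5, x6 ≥ 0.
The optimal basis is {iron-oxide red, chrome yellow}; carbon black, phthalo green, titanium dioxide, zinc oxide drop out. Binding constraints: yellow component and hiding power.
Optimal quantities: iron-oxide red = 1.955 kg, chrome yellow = 0.9926 kg.
Total cost: 1.88·1.955 + 6.91·0.9926 = 10.5343.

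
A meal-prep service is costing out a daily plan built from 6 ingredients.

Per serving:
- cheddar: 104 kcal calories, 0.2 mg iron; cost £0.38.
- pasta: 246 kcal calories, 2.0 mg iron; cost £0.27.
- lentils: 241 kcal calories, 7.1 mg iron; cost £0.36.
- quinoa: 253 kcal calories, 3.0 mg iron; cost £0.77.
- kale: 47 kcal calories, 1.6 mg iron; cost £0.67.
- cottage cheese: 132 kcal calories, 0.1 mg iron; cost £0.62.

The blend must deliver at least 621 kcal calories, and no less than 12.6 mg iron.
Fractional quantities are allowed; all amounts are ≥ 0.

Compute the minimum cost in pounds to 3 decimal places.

£0.822

This is a linear program. Let x1 = servings of cheddar, x2 = servings of pasta, x3 = servings of lentils, x4 = servings of quinoa, x5 = servings of kale, x6 = servings of cottage cheese.
Minimize 0.38x1 + 0.27x2 + 0.36x3 + 0.77x4 + 0.67x5 + 0.62x6 subject to:
  104x1 + 246x2 + 241x3 + 253x4 + 47x5 + 132x6 ≥ 621   (calories)
  0.2x1 + 2x2 + 7.1x3 + 3x4 + 1.6x5 + 0.1x6 ≥ 12.6   (iron)
  x1, x2, x3, x4, x5, x6 ≥ 0.
The optimal basis is {pasta, lentils}; cheddar, quinoa, kale, cottage cheese drop out. There the calories and iron constraints are tight.
That vertex is x2 = 1.085, x3 = 1.469.
Total cost: 0.27·1.085 + 0.36·1.469 = 0.82179.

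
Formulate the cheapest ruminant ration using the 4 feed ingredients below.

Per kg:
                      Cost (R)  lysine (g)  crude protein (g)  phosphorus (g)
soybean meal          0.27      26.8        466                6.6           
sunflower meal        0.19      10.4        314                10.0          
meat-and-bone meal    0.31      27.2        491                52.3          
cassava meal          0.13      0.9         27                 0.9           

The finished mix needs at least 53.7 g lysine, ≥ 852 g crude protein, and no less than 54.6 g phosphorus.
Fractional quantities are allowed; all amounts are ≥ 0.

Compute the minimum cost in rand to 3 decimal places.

Set it up as a linear program. Let x1 = kg of soybean meal, x2 = kg of sunflower meal, x3 = kg of meat-and-bone meal, x4 = kg of cassava meal.
min 0.27x1 + 0.19x2 + 0.31x3 + 0.13x4 with:
  26.8x1 + 10.4x2 + 27.2x3 + 0.9x4 ≥ 53.7   (lysine)
  466x1 + 314x2 + 491x3 + 27x4 ≥ 852   (crude protein)
  6.6x1 + 10x2 + 52.3x3 + 0.9x4 ≥ 54.6   (phosphorus)
  x1, x2, x3, x4 ≥ 0.
At the optimum only soybean meal, meat-and-bone meal are positive (sunflower meal, cassava meal = 0). The lysine and phosphorus requirements are met with equality.
Solving gives x1 = 1.083, x3 = 0.9073.
Objective = 0.27·1.083 + 0.31·0.9073 = 0.57367.

R0.574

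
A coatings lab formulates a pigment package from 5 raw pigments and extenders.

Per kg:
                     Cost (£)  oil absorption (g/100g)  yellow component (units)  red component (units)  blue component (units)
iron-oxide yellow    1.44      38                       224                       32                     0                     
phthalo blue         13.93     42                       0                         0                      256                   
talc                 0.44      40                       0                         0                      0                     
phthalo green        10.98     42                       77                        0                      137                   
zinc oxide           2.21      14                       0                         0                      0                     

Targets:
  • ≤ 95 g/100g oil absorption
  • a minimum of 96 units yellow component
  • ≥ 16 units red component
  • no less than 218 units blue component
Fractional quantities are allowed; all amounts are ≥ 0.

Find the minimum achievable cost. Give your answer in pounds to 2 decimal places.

Set it up as a linear program. Let x1 = kg of iron-oxide yellow, x2 = kg of phthalo blue, x3 = kg of talc, x4 = kg of phthalo green, x5 = kg of zinc oxide.
Minimise 1.44x1 + 13.93x2 + 0.44x3 + 10.98x4 + 2.21x5 subject to:
  38x1 + 42x2 + 40x3 + 42x4 + 14x5 ≤ 95   (oil absorption)
  224x1 + 77x4 ≥ 96   (yellow component)
  32x1 ≥ 16   (red component)
  256x2 + 137x4 ≥ 218   (blue component)
  x1, x2, x3, x4, x5 ≥ 0.
The minimum-cost mix takes nothing from talc, phthalo green, zinc oxide — only iron-oxide yellow, phthalo blue. There the red component and blue component constraints are tight.
Solving gives x1 = 0.5, x2 = 0.8516.
Cost = 1.44·0.5 + 13.93·0.8516 = 12.5828.

£12.58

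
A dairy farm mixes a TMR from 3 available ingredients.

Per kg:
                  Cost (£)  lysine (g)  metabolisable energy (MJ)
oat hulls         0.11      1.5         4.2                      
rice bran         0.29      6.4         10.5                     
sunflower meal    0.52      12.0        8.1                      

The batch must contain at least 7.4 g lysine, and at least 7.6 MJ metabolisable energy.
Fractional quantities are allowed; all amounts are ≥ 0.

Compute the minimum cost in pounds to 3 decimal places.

Set it up as a linear program. Let x1 = kg of oat hulls, x2 = kg of rice bran, x3 = kg of sunflower meal.
min 0.11x1 + 0.29x2 + 0.52x3 subject to:
  1.5x1 + 6.4x2 + 12x3 ≥ 7.4   (lysine)
  4.2x1 + 10.5x2 + 8.1x3 ≥ 7.6   (metabolisable energy)
  x1, x2, x3 ≥ 0.
The optimal basis is {rice bran, sunflower meal}; oat hulls drops out. There the lysine and metabolisable energy constraints are tight.
Optimal quantities: rice bran = 0.4215 kg, sunflower meal = 0.3919 kg.
Objective = 0.29·0.4215 + 0.52·0.3919 = 0.32602.

£0.326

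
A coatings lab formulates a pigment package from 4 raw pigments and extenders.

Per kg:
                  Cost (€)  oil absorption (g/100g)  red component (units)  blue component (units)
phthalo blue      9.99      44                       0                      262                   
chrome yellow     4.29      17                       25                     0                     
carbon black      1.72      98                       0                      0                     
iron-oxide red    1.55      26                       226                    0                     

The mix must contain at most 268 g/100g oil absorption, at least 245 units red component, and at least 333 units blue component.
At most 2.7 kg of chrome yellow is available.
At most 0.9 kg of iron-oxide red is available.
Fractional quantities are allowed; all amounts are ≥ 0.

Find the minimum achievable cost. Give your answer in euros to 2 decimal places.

Let x1 = kg of phthalo blue, x2 = kg of chrome yellow, x3 = kg of carbon black, x4 = kg of iron-oxide red.
min 9.99x1 + 4.29x2 + 1.72x3 + 1.55x4 with:
  44x1 + 17x2 + 98x3 + 26x4 ≤ 268   (oil absorption)
  25x2 + 226x4 ≥ 245   (red component)
  262x1 ≥ 333   (blue component)
  x2 ≤ 2.7
  x4 ≤ 0.9
  x1, x2, x3, x4 ≥ 0.
The cheapest feasible vertex uses only phthalo blue, chrome yellow, iron-oxide red; carbon black is not used. The red component, blue component, the iron-oxide red cap requirements are met with equality.
That vertex is x1 = 1.271, x2 = 1.664, x4 = 0.9.
Total cost: 9.99·1.271 + 4.29·1.664 + 1.55·0.9 = 21.2309.

€21.23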